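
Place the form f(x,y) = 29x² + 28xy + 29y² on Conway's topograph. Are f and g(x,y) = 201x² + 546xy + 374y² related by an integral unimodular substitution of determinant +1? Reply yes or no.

D₁ = -2580, D₂ = -2580
f: reduced (well bottom): (29,28,29) with a≤c, −a<b≤a
g: translate: b→144 (≡546 mod 402), so (201,546,374)→(201,144,29)
g: flip: (201,144,29)→(29,-144,201)
g: translate: b→-28 (≡-144 mod 58), so (29,-144,201)→(29,-28,29)
g: flip: (29,-28,29)→(29,28,29)
g: reduced (well bottom): (29,28,29) with a≤c, −a<b≤a
reduced forms (29, 28, 29) vs (29, 28, 29) ⇒ equivalent

yes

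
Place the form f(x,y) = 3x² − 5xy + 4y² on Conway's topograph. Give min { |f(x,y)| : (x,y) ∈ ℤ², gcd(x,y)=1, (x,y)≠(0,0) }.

translate: b→1 (≡-5 mod 6), so (3,-5,4)→(3,1,2)
flip: (3,1,2)→(2,-1,3)
reduced (well bottom): (2,-1,3) with a≤c, −a<b≤a
well minimum = a = 2

2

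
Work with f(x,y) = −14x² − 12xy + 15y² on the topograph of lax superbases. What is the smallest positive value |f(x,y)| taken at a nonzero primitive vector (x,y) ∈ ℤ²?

descent: ρ → (15,12,-14)  [lands on river]
river: ρ → (-14,16,13)
river: ρ → (13,10,-17)
river: ρ → (-17,24,6)
river: ρ → (6,24,-17)
river: ρ → (-17,10,13)
river: ρ → (13,16,-14)
river: ρ → (-14,12,15)
river: ρ → (15,18,-11)
river: ρ → (-11,26,7)
river: ρ → (7,30,-3)
river: ρ → (-3,30,7)
river: ρ → (7,26,-11)
river: ρ → (-11,18,15)
closes: descent 1, river 14
min |a| on river = 3

3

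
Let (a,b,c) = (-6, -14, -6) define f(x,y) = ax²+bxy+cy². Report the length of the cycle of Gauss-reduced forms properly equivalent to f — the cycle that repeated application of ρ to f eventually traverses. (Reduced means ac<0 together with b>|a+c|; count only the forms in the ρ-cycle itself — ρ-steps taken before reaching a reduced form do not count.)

D = 52, ⌊√D⌋ = 7
descent: ρ → (-6,2,2)
descent: ρ → (2,6,-2)  [lands on river]
river: ρ → (-2,6,2)
ρ-cycle length = 2 (tail of 2 descent steps not counted)

2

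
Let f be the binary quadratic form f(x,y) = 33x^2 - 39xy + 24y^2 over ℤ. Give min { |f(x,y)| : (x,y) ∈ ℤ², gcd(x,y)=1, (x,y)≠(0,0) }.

translate: b→27 (≡-39 mod 66), so (33,-39,24)→(33,27,18)
flip: (33,27,18)→(18,-27,33)
translate: b→9 (≡-27 mod 36), so (18,-27,33)→(18,9,24)
reduced (well bottom): (18,9,24) with a≤c, −a<b≤a
well minimum = a = 18

18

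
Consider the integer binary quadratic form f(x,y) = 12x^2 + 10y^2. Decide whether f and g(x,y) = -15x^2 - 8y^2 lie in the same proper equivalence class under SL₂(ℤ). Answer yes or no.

D₁ = -480, D₂ = -480
f: flip: (12,0,10)→(10,0,12)
f: reduced (well bottom): (10,0,12) with a≤c, −a<b≤a
g is negative-definite; reduce −g:
−g: flip: (15,0,8)→(8,0,15)
−g: reduced (well bottom): (8,0,15) with a≤c, −a<b≤a
flip sign back: reduced form of g is (-8,0,-15)
reduced forms (10, 0, 12) vs (-8, 0, -15) ⇒ inequivalent

no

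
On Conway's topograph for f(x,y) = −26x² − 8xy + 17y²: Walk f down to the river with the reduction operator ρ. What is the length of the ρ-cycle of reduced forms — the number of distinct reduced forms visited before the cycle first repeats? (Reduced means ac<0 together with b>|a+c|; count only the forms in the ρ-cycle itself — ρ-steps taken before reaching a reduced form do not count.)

D = 1832, ⌊√D⌋ = 42
descent: ρ → (17,42,-1)  [lands on river]
river: ρ → (-1,42,17)
river: ρ → (17,26,-17)
river: ρ → (-17,42,1)
river: ρ → (1,42,-17)
river: ρ → (-17,26,17)
ρ-cycle length = 6 (tail of 1 descent step not counted)

6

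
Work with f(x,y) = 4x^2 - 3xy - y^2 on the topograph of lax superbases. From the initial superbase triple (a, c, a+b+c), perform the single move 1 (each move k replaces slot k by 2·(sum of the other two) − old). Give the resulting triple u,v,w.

start (4,-1,0) = (f(1,0),f(0,1),f(1,1))
replace slot 1: 2·((-1)+0) − 4 = -6 → (-6,-1,0)

-6,-1,0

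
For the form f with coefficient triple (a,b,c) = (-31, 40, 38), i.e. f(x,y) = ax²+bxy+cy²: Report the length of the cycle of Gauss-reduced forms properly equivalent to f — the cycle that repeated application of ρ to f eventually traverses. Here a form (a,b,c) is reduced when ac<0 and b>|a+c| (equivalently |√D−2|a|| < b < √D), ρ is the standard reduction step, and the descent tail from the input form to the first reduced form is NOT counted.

D = 6312, ⌊√D⌋ = 79
river: ρ → (38,36,-33)
river: ρ → (-33,30,41)
river: ρ → (41,52,-22)
river: ρ → (-22,36,57)
river: ρ → (57,78,-1)
river: ρ → (-1,78,57)
river: ρ → (57,36,-22)
river: ρ → (-22,52,41)
river: ρ → (41,30,-33)
river: ρ → (-33,36,38)
river: ρ → (38,40,-31)
river: ρ → (-31,22,47)
river: ρ → (47,72,-6)
river: ρ → (-6,72,47)
river: ρ → (47,22,-31)
river: ρ → (-31,40,38)
ρ-cycle length = 16 (tail of 0 descent steps not counted)

16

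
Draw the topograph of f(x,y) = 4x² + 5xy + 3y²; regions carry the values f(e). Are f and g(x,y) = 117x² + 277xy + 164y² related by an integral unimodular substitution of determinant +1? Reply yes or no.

D₁ = -23, D₂ = -23
f: translate: b→-3 (≡5 mod 8), so (4,5,3)→(4,-3,2)
f: flip: (4,-3,2)→(2,3,4)
f: translate: b→-1 (≡3 mod 4), so (2,3,4)→(2,-1,3)
f: reduced (well bottom): (2,-1,3) with a≤c, −a<b≤a
g: translate: b→43 (≡277 mod 234), so (117,277,164)→(117,43,4)
g: flip: (117,43,4)→(4,-43,117)
g: translate: b→-3 (≡-43 mod 8), so (4,-43,117)→(4,-3,2)
g: flip: (4,-3,2)→(2,3,4)
g: translate: b→-1 (≡3 mod 4), so (2,3,4)→(2,-1,3)
g: reduced (well bottom): (2,-1,3) with a≤c, −a<b≤a
reduced forms (2, -1, 3) vs (2, -1, 3) ⇒ equivalent

yes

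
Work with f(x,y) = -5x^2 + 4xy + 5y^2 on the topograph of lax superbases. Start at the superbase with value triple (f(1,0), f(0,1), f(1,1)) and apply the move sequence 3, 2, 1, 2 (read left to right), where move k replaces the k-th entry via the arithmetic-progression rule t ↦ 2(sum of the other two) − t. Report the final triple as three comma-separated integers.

start (-5,5,4) = (f(1,0),f(0,1),f(1,1))
replace slot 3: 2·((-5)+5) − 4 = -4 → (-5,5,-4)
replace slot 2: 2·((-5)+(-4)) − 5 = -23 → (-5,-23,-4)
replace slot 1: 2·((-23)+(-4)) − (-5) = -49 → (-49,-23,-4)
replace slot 2: 2·((-49)+(-4)) − (-23) = -83 → (-49,-83,-4)

-49,-83,-4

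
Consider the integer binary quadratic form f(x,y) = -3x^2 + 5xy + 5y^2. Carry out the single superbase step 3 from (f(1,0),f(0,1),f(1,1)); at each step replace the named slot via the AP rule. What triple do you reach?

start (-3,5,7) = (f(1,0),f(0,1),f(1,1))
replace slot 3: 2·((-3)+5) − 7 = -3 → (-3,5,-3)

-3,5,-3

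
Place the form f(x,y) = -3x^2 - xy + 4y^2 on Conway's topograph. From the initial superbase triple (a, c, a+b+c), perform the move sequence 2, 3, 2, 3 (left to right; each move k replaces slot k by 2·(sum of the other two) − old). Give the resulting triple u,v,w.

start (-3,4,0) = (f(1,0),f(0,1),f(1,1))
replace slot 2: 2·((-3)+0) − 4 = -10 → (-3,-10,0)
replace slot 3: 2·((-3)+(-10)) − 0 = -26 → (-3,-10,-26)
replace slot 2: 2·((-3)+(-26)) − (-10) = -48 → (-3,-48,-26)
replace slot 3: 2·((-3)+(-48)) − (-26) = -76 → (-3,-48,-76)

-3,-48,-76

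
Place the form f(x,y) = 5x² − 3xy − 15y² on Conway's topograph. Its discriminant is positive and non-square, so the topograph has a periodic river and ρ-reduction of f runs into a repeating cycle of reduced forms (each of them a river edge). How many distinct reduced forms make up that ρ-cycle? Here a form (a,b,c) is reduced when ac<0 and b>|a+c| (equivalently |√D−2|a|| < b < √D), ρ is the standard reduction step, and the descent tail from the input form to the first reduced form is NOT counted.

D = 309, ⌊√D⌋ = 17
descent: ρ → (-15,3,5)
descent: ρ → (5,17,-1)  [lands on river]
river: ρ → (-1,17,5)
river: ρ → (5,13,-7)
river: ρ → (-7,15,3)
river: ρ → (3,15,-7)
river: ρ → (-7,13,5)
ρ-cycle length = 6 (tail of 2 descent steps not counted)

6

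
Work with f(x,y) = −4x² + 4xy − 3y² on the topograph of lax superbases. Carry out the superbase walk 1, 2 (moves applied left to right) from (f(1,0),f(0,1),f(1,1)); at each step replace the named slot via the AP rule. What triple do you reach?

start (-4,-3,-3) = (f(1,0),f(0,1),f(1,1))
replace slot 1: 2·((-3)+(-3)) − (-4) = -8 → (-8,-3,-3)
replace slot 2: 2·((-8)+(-3)) − (-3) = -19 → (-8,-19,-3)

-8,-19,-3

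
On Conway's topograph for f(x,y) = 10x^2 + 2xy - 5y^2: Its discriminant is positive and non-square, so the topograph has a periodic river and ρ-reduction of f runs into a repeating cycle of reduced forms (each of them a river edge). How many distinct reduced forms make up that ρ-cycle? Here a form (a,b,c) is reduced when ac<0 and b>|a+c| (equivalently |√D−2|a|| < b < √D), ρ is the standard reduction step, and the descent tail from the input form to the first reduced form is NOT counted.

D = 204, ⌊√D⌋ = 14
descent: ρ → (-5,8,7)  [lands on river]
river: ρ → (7,6,-6)
river: ρ → (-6,6,7)
river: ρ → (7,8,-5)
river: ρ → (-5,12,3)
river: ρ → (3,12,-5)
ρ-cycle length = 6 (tail of 1 descent step not counted)

6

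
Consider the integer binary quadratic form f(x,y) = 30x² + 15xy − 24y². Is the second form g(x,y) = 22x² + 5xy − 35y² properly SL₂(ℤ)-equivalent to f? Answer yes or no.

D₁ = 3105, D₂ = 3105
river cycle of f (length 10): (-24, 33, 21), (21, 51, -6), (-6, 45, 45), (45, 45, -6), (-6, 51, 21), (21, 33, -24), (-24, 15, 30), (30, 45, -9), (-9, 45, 30), (30, 15, -24)
river cycle of g (length 28): (22, 49, -8), (-8, 47, 28), (28, 9, -27), (-27, 45, 10), (10, 55, -2), (-2, 53, 37), (37, 21, -18), (-18, 51, 7), (7, 47, -32), (-32, 17, 22), … (18 more)
cycles differ ⇒ inequivalent

no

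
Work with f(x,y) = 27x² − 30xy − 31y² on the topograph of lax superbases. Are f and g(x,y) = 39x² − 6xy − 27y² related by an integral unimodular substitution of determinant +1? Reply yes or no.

D₁ = 4248, D₂ = 4248
river cycle of f (length 18): (-31, 30, 27), (27, 24, -34), (-34, 44, 17), (17, 58, -13), (-13, 46, 41), (41, 36, -18), (-18, 36, 41), (41, 46, -13), (-13, 58, 17), (17, 44, -34), … (8 more)
river cycle of g (length 10): (-27, 60, 6), (6, 60, -27), (-27, 48, 18), (18, 60, -9), (-9, 48, 54), (54, 60, -3), (-3, 60, 54), (54, 48, -9), (-9, 60, 18), (18, 48, -27)
cycles differ ⇒ inequivalent

no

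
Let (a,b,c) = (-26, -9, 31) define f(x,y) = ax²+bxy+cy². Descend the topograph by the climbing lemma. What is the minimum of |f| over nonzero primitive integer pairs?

descent: ρ → (31,9,-26)  [lands on river]
river: ρ → (-26,43,14)
river: ρ → (14,41,-29)
river: ρ → (-29,17,26)
river: ρ → (26,35,-20)
river: ρ → (-20,45,16)
river: ρ → (16,51,-11)
river: ρ → (-11,37,44)
river: ρ → (44,51,-4)
river: ρ → (-4,53,31)
closes: descent 1, river 10
min |a| on river = 4

4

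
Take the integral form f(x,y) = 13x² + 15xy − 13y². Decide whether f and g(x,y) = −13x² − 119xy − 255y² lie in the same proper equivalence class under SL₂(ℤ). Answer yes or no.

D₁ = 901, D₂ = 901
river cycle of f (length 14): (-13, 11, 15), (15, 19, -9), (-9, 17, 17), (17, 17, -9), (-9, 19, 15), (15, 11, -13), (-13, 15, 13), (13, 11, -15), (-15, 19, 9), (9, 17, -17), … (4 more)
river cycle of g (length 14): (-13, 11, 15), (15, 19, -9), (-9, 17, 17), (17, 17, -9), (-9, 19, 15), (15, 11, -13), (-13, 15, 13), (13, 11, -15), (-15, 19, 9), (9, 17, -17), … (4 more)
cycles coincide ⇒ equivalent

yes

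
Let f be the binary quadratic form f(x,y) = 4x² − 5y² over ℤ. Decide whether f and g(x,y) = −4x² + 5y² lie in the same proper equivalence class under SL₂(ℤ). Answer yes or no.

D₁ = 80, D₂ = 80
river cycle of f (length 2): (4, 8, -1), (-1, 8, 4)
river cycle of g (length 2): (-4, 8, 1), (1, 8, -4)
cycles differ ⇒ inequivalent

no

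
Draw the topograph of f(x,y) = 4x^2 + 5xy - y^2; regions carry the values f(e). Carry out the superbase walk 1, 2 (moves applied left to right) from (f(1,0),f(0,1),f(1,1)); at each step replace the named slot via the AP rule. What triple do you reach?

start (4,-1,8) = (f(1,0),f(0,1),f(1,1))
replace slot 1: 2·((-1)+8) − 4 = 10 → (10,-1,8)
replace slot 2: 2·(10+8) − (-1) = 37 → (10,37,8)

10,37,8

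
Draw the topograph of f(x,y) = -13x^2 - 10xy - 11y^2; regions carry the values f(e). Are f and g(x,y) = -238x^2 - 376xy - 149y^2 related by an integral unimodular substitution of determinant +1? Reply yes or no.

D₁ = -472, D₂ = -472
f is negative-definite; reduce −f:
−f: flip: (13,10,11)→(11,-10,13)
−f: reduced (well bottom): (11,-10,13) with a≤c, −a<b≤a
flip sign back: reduced form of f is (-11,10,-13)
g is negative-definite; reduce −g:
−g: translate: b→-100 (≡376 mod 476), so (238,376,149)→(238,-100,11)
−g: flip: (238,-100,11)→(11,100,238)
−g: translate: b→-10 (≡100 mod 22), so (11,100,238)→(11,-10,13)
−g: reduced (well bottom): (11,-10,13) with a≤c, −a<b≤a
flip sign back: reduced form of g is (-11,10,-13)
reduced forms (-11, 10, -13) vs (-11, 10, -13) ⇒ equivalent

yes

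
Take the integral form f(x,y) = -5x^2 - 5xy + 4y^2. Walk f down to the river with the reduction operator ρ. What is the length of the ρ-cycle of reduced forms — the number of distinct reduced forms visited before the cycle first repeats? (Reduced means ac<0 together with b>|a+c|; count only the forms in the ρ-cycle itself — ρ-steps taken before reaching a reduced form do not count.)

D = 105, ⌊√D⌋ = 10
descent: ρ → (4,5,-5)  [lands on river]
river: ρ → (-5,5,4)
river: ρ → (4,3,-6)
river: ρ → (-6,9,1)
river: ρ → (1,9,-6)
river: ρ → (-6,3,4)
ρ-cycle length = 6 (tail of 1 descent step not counted)

6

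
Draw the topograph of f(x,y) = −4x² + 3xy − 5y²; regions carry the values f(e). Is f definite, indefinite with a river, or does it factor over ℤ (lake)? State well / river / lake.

D = b²−4ac = 3² − 4·(-4)·(-5) = -71
D < 0 ⇒ definite ⇒ every region one sign ⇒ single well

well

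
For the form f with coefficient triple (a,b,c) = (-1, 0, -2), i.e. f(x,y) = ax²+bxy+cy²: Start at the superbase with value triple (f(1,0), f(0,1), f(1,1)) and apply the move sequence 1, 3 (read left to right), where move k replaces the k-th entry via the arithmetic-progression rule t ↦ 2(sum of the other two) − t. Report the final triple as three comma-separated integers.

start (-1,-2,-3) = (f(1,0),f(0,1),f(1,1))
replace slot 1: 2·((-2)+(-3)) − (-1) = -9 → (-9,-2,-3)
replace slot 3: 2·((-9)+(-2)) − (-3) = -19 → (-9,-2,-19)

-9,-2,-19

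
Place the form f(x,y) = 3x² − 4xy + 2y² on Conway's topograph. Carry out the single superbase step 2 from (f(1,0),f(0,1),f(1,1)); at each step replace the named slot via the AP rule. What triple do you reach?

start (3,2,1) = (f(1,0),f(0,1),f(1,1))
replace slot 2: 2·(3+1) − 2 = 6 → (3,6,1)

3,6,1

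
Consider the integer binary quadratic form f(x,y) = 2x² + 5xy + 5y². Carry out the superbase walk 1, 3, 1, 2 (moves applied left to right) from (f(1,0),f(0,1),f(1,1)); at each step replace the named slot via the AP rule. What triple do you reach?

start (2,5,12) = (f(1,0),f(0,1),f(1,1))
replace slot 1: 2·(5+12) − 2 = 32 → (32,5,12)
replace slot 3: 2·(32+5) − 12 = 62 → (32,5,62)
replace slot 1: 2·(5+62) − 32 = 102 → (102,5,62)
replace slot 2: 2·(102+62) − 5 = 323 → (102,323,62)

102,323,62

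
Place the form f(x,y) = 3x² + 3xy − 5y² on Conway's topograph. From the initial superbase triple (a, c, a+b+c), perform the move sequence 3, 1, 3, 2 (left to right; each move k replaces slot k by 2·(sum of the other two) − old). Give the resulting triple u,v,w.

start (3,-5,1) = (f(1,0),f(0,1),f(1,1))
replace slot 3: 2·(3+(-5)) − 1 = -5 → (3,-5,-5)
replace slot 1: 2·((-5)+(-5)) − 3 = -23 → (-23,-5,-5)
replace slot 3: 2·((-23)+(-5)) − (-5) = -51 → (-23,-5,-51)
replace slot 2: 2·((-23)+(-51)) − (-5) = -143 → (-23,-143,-51)

-23,-143,-51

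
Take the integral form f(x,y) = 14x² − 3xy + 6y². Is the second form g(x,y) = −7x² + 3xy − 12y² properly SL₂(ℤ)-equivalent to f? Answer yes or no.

D₁ = -327, D₂ = -327
f: flip: (14,-3,6)→(6,3,14)
f: reduced (well bottom): (6,3,14) with a≤c, −a<b≤a
g is negative-definite; reduce −g:
−g: reduced (well bottom): (7,-3,12) with a≤c, −a<b≤a
flip sign back: reduced form of g is (-7,3,-12)
reduced forms (6, 3, 14) vs (-7, 3, -12) ⇒ inequivalent

no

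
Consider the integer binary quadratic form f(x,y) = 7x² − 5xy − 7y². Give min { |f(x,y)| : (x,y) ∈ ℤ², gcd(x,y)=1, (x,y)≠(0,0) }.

descent: ρ → (-7,5,7)  [lands on river]
river: ρ → (7,9,-5)
river: ρ → (-5,11,5)
river: ρ → (5,9,-7)
closes: descent 1, river 4
min |a| on river = 5

5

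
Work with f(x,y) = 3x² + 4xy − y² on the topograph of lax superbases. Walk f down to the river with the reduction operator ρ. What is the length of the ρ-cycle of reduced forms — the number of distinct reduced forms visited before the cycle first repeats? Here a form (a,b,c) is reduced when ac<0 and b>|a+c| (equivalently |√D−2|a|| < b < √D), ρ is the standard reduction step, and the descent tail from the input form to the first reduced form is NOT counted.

D = 28, ⌊√D⌋ = 5
river: ρ → (-1,4,3)
river: ρ → (3,2,-2)
river: ρ → (-2,2,3)
river: ρ → (3,4,-1)
ρ-cycle length = 4 (tail of 0 descent steps not counted)

4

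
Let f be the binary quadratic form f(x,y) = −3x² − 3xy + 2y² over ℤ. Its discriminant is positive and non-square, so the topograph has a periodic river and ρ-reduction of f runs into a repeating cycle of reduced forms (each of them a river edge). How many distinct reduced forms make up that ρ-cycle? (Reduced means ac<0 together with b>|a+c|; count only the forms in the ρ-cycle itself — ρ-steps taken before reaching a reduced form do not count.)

D = 33, ⌊√D⌋ = 5
descent: ρ → (2,3,-3)  [lands on river]
river: ρ → (-3,3,2)
river: ρ → (2,5,-1)
river: ρ → (-1,5,2)
ρ-cycle length = 4 (tail of 1 descent step not counted)

4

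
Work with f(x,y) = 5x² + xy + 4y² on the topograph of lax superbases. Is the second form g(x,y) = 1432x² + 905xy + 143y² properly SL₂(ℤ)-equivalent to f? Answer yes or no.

D₁ = -79, D₂ = -79
f: flip: (5,1,4)→(4,-1,5)
f: reduced (well bottom): (4,-1,5) with a≤c, −a<b≤a
g: flip: (1432,905,143)→(143,-905,1432)
g: translate: b→-47 (≡-905 mod 286), so (143,-905,1432)→(143,-47,4)
g: flip: (143,-47,4)→(4,47,143)
g: translate: b→-1 (≡47 mod 8), so (4,47,143)→(4,-1,5)
g: reduced (well bottom): (4,-1,5) with a≤c, −a<b≤a
reduced forms (4, -1, 5) vs (4, -1, 5) ⇒ equivalent

yes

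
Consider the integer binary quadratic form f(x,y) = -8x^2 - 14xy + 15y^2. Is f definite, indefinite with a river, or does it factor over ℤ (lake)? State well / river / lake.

D = b²−4ac = (-14)² − 4·(-8)·15 = 676
D = 26² is a perfect square ⇒ form factors over ℤ ⇒ lakes

lake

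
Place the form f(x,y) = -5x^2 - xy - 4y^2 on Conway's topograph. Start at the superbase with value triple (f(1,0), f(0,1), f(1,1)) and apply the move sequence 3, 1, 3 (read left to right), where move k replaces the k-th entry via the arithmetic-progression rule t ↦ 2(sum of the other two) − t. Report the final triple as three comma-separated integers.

start (-5,-4,-10) = (f(1,0),f(0,1),f(1,1))
replace slot 3: 2·((-5)+(-4)) − (-10) = -8 → (-5,-4,-8)
replace slot 1: 2·((-4)+(-8)) − (-5) = -19 → (-19,-4,-8)
replace slot 3: 2·((-19)+(-4)) − (-8) = -38 → (-19,-4,-38)

-19,-4,-38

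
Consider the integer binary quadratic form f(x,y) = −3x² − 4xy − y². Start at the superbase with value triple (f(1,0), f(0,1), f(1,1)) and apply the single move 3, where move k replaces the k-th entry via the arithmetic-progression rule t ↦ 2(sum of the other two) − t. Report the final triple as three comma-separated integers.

start (-3,-1,-8) = (f(1,0),f(0,1),f(1,1))
replace slot 3: 2·((-3)+(-1)) − (-8) = 0 → (-3,-1,0)

-3,-1,0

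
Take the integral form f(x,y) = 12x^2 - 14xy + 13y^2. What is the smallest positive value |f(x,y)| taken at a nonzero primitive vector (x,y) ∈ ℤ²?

translate: b→10 (≡-14 mod 24), so (12,-14,13)→(12,10,11)
flip: (12,10,11)→(11,-10,12)
reduced (well bottom): (11,-10,12) with a≤c, −a<b≤a
well minimum = a = 11

11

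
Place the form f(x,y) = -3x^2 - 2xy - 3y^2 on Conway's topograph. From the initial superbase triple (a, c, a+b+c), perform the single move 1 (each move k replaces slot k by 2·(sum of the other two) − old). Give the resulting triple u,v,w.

start (-3,-3,-8) = (f(1,0),f(0,1),f(1,1))
replace slot 1: 2·((-3)+(-8)) − (-3) = -19 → (-19,-3,-8)

-19,-3,-8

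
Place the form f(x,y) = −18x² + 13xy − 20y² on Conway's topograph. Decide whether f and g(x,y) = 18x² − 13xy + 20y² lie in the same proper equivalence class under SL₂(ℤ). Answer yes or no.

D₁ = -1271, D₂ = -1271
f is negative-definite; reduce −f:
−f: reduced (well bottom): (18,-13,20) with a≤c, −a<b≤a
flip sign back: reduced form of f is (-18,13,-20)
g: reduced (well bottom): (18,-13,20) with a≤c, −a<b≤a
reduced forms (-18, 13, -20) vs (18, -13, 20) ⇒ inequivalent

no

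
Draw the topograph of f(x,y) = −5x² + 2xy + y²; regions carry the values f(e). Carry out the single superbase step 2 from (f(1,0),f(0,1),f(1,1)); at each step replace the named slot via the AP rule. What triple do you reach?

start (-5,1,-2) = (f(1,0),f(0,1),f(1,1))
replace slot 2: 2·((-5)+(-2)) − 1 = -15 → (-5,-15,-2)

-5,-15,-2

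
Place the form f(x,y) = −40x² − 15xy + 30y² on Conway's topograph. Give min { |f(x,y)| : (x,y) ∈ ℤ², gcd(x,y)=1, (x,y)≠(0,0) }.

descent: ρ → (30,15,-40)  [lands on river]
river: ρ → (-40,65,5)
river: ρ → (5,65,-40)
river: ρ → (-40,15,30)
river: ρ → (30,45,-25)
river: ρ → (-25,55,20)
river: ρ → (20,65,-10)
river: ρ → (-10,55,50)
river: ρ → (50,45,-15)
river: ρ → (-15,45,50)
river: ρ → (50,55,-10)
river: ρ → (-10,65,20)
river: ρ → (20,55,-25)
river: ρ → (-25,45,30)
closes: descent 1, river 14
min |a| on river = 5

5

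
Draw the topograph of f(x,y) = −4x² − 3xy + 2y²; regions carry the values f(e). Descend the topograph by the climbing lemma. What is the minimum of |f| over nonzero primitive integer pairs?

descent: ρ → (2,3,-4)  [lands on river]
river: ρ → (-4,5,1)
river: ρ → (1,5,-4)
river: ρ → (-4,3,2)
river: ρ → (2,5,-2)
river: ρ → (-2,3,4)
river: ρ → (4,5,-1)
river: ρ → (-1,5,4)
river: ρ → (4,3,-2)
river: ρ → (-2,5,2)
closes: descent 1, river 10
min |a| on river = 1

1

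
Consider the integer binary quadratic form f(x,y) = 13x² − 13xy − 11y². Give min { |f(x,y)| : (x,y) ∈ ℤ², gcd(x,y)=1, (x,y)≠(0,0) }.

descent: ρ → (-11,13,13)  [lands on river]
river: ρ → (13,13,-11)
river: ρ → (-11,9,15)
river: ρ → (15,21,-5)
river: ρ → (-5,19,19)
river: ρ → (19,19,-5)
river: ρ → (-5,21,15)
river: ρ → (15,9,-11)
closes: descent 1, river 8
min |a| on river = 5

5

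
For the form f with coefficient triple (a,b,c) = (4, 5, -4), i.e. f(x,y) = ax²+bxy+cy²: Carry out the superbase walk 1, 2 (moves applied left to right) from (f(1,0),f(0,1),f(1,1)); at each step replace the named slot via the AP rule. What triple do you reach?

start (4,-4,5) = (f(1,0),f(0,1),f(1,1))
replace slot 1: 2·((-4)+5) − 4 = -2 → (-2,-4,5)
replace slot 2: 2·((-2)+5) − (-4) = 10 → (-2,10,5)

-2,10,5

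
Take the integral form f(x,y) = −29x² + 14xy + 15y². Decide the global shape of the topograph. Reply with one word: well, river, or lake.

D = b²−4ac = 14² − 4·(-29)·15 = 1936
D = 44² is a perfect square ⇒ form factors over ℤ ⇒ lakes

lake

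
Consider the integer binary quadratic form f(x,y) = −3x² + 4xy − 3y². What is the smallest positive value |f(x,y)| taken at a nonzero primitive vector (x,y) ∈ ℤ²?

translate: b→2 (≡-4 mod 6), so (3,-4,3)→(3,2,2)
flip: (3,2,2)→(2,-2,3)
translate: b→2 (≡-2 mod 4), so (2,-2,3)→(2,2,3)
reduced (well bottom): (2,2,3) with a≤c, −a<b≤a
well minimum |f| = |-2| = 2 (negative-definite)

2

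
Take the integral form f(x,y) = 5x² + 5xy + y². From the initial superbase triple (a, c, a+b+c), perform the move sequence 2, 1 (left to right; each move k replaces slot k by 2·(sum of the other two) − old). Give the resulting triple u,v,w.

start (5,1,11) = (f(1,0),f(0,1),f(1,1))
replace slot 2: 2·(5+11) − 1 = 31 → (5,31,11)
replace slot 1: 2·(31+11) − 5 = 79 → (79,31,11)

79,31,11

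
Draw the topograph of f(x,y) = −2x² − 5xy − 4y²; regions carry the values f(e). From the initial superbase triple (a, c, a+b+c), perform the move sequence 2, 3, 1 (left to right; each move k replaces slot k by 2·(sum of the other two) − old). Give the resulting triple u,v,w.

start (-2,-4,-11) = (f(1,0),f(0,1),f(1,1))
replace slot 2: 2·((-2)+(-11)) − (-4) = -22 → (-2,-22,-11)
replace slot 3: 2·((-2)+(-22)) − (-11) = -37 → (-2,-22,-37)
replace slot 1: 2·((-22)+(-37)) − (-2) = -116 → (-116,-22,-37)

-116,-22,-37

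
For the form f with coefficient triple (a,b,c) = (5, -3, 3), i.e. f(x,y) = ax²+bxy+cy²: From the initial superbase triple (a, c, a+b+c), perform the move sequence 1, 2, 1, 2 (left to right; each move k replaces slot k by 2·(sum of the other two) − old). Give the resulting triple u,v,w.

start (5,3,5) = (f(1,0),f(0,1),f(1,1))
replace slot 1: 2·(3+5) − 5 = 11 → (11,3,5)
replace slot 2: 2·(11+5) − 3 = 29 → (11,29,5)
replace slot 1: 2·(29+5) − 11 = 57 → (57,29,5)
replace slot 2: 2·(57+5) − 29 = 95 → (57,95,5)

57,95,5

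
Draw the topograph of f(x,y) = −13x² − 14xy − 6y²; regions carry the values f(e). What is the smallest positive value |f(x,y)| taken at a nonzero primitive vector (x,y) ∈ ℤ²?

translate: b→-12 (≡14 mod 26), so (13,14,6)→(13,-12,5)
flip: (13,-12,5)→(5,12,13)
translate: b→2 (≡12 mod 10), so (5,12,13)→(5,2,6)
reduced (well bottom): (5,2,6) with a≤c, −a<b≤a
well minimum |f| = |-5| = 5 (negative-definite)

5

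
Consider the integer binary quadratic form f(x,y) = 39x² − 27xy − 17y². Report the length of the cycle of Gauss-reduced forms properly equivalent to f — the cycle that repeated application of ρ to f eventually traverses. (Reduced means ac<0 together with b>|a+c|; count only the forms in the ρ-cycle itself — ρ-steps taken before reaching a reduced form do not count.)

D = 3381, ⌊√D⌋ = 58
descent: ρ → (-17,27,39)  [lands on river]
river: ρ → (39,51,-5)
river: ρ → (-5,49,49)
river: ρ → (49,49,-5)
river: ρ → (-5,51,39)
river: ρ → (39,27,-17)
river: ρ → (-17,41,25)
river: ρ → (25,9,-33)
river: ρ → (-33,57,1)
river: ρ → (1,57,-33)
river: ρ → (-33,9,25)
river: ρ → (25,41,-17)
ρ-cycle length = 12 (tail of 1 descent step not counted)

12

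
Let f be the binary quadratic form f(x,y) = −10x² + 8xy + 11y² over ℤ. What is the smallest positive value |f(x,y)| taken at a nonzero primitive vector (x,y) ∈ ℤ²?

river: ρ → (11,14,-7)
river: ρ → (-7,14,11)
river: ρ → (11,8,-10)
river: ρ → (-10,12,9)
river: ρ → (9,6,-13)
river: ρ → (-13,20,2)
river: ρ → (2,20,-13)
river: ρ → (-13,6,9)
river: ρ → (9,12,-10)
river: ρ → (-10,8,11)
closes: descent 0, river 10
min |a| on river = 2

2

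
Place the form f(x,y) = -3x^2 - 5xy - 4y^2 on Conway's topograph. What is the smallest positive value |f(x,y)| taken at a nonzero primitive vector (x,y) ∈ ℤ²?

translate: b→-1 (≡5 mod 6), so (3,5,4)→(3,-1,2)
flip: (3,-1,2)→(2,1,3)
reduced (well bottom): (2,1,3) with a≤c, −a<b≤a
well minimum |f| = |-2| = 2 (negative-definite)

2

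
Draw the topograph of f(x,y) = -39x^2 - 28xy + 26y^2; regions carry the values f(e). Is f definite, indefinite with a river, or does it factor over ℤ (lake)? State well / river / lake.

D = b²−4ac = (-28)² − 4·(-39)·26 = 4840
D > 0 non-square ⇒ indefinite ⇒ periodic river

river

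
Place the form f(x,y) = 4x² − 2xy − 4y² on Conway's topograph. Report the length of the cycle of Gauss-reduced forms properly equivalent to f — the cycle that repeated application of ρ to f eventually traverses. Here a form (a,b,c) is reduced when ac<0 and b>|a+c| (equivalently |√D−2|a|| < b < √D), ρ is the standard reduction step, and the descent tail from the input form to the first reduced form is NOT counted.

D = 68, ⌊√D⌋ = 8
descent: ρ → (-4,2,4)  [lands on river]
river: ρ → (4,6,-2)
river: ρ → (-2,6,4)
river: ρ → (4,2,-4)
river: ρ → (-4,6,2)
river: ρ → (2,6,-4)
ρ-cycle length = 6 (tail of 1 descent step not counted)

6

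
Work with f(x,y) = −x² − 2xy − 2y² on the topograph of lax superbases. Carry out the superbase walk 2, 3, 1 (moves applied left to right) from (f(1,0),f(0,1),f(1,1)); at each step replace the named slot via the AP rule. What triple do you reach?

start (-1,-2,-5) = (f(1,0),f(0,1),f(1,1))
replace slot 2: 2·((-1)+(-5)) − (-2) = -10 → (-1,-10,-5)
replace slot 3: 2·((-1)+(-10)) − (-5) = -17 → (-1,-10,-17)
replace slot 1: 2·((-10)+(-17)) − (-1) = -53 → (-53,-10,-17)

-53,-10,-17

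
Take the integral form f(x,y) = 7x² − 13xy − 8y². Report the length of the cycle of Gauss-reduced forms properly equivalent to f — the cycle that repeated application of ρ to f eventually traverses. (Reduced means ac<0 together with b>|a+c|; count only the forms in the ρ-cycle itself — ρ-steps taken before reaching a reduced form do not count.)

D = 393, ⌊√D⌋ = 19
descent: ρ → (-8,13,7)  [lands on river]
river: ρ → (7,15,-6)
river: ρ → (-6,9,13)
river: ρ → (13,17,-2)
river: ρ → (-2,19,4)
river: ρ → (4,13,-14)
river: ρ → (-14,15,3)
river: ρ → (3,15,-14)
river: ρ → (-14,13,4)
river: ρ → (4,19,-2)
river: ρ → (-2,17,13)
river: ρ → (13,9,-6)
river: ρ → (-6,15,7)
river: ρ → (7,13,-8)
river: ρ → (-8,19,1)
river: ρ → (1,19,-8)
ρ-cycle length = 16 (tail of 1 descent step not counted)

16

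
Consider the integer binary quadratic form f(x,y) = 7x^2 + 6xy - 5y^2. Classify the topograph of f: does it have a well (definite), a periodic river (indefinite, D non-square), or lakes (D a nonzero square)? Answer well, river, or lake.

D = b²−4ac = 6² − 4·7·(-5) = 176
D > 0 non-square ⇒ indefinite ⇒ periodic river

river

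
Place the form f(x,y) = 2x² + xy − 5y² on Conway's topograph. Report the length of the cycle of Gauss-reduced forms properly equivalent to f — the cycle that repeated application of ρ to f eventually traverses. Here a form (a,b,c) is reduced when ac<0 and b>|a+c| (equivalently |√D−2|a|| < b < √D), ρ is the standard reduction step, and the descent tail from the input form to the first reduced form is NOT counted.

D = 41, ⌊√D⌋ = 6
descent: ρ → (-5,-1,2)
descent: ρ → (2,5,-2)  [lands on river]
river: ρ → (-2,3,4)
river: ρ → (4,5,-1)
river: ρ → (-1,5,4)
river: ρ → (4,3,-2)
river: ρ → (-2,5,2)
river: ρ → (2,3,-4)
river: ρ → (-4,5,1)
river: ρ → (1,5,-4)
river: ρ → (-4,3,2)
ρ-cycle length = 10 (tail of 2 descent steps not counted)

10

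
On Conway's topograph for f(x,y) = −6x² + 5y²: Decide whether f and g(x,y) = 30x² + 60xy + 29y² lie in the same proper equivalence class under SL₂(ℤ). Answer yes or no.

D₁ = 120, D₂ = 120
river cycle of f (length 2): (5, 10, -1), (-1, 10, 5)
river cycle of g (length 2): (-1, 10, 5), (5, 10, -1)
cycles coincide ⇒ equivalent

yes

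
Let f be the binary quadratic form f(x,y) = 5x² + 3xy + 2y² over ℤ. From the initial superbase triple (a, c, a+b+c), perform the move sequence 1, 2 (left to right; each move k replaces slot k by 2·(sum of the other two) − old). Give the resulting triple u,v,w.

start (5,2,10) = (f(1,0),f(0,1),f(1,1))
replace slot 1: 2·(2+10) − 5 = 19 → (19,2,10)
replace slot 2: 2·(19+10) − 2 = 56 → (19,56,10)

19,56,10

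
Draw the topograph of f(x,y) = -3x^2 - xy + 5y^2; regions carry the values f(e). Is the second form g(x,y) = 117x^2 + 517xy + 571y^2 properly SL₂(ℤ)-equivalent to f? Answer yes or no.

D₁ = 61, D₂ = 61
river cycle of f (length 6): (-3, 5, 3), (3, 7, -1), (-1, 7, 3), (3, 5, -3), (-3, 7, 1), (1, 7, -3)
river cycle of g (length 6): (-3, 5, 3), (3, 7, -1), (-1, 7, 3), (3, 5, -3), (-3, 7, 1), (1, 7, -3)
cycles coincide ⇒ equivalent

yes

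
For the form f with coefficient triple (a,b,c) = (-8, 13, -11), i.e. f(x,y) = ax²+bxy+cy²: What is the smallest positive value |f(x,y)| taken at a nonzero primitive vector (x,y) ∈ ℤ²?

translate: b→3 (≡-13 mod 16), so (8,-13,11)→(8,3,6)
flip: (8,3,6)→(6,-3,8)
reduced (well bottom): (6,-3,8) with a≤c, −a<b≤a
well minimum |f| = |-6| = 6 (negative-definite)

6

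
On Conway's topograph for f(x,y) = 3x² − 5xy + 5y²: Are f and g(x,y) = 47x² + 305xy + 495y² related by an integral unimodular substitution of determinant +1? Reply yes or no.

D₁ = -35, D₂ = -35
f: translate: b→1 (≡-5 mod 6), so (3,-5,5)→(3,1,3)
f: reduced (well bottom): (3,1,3) with a≤c, −a<b≤a
g: translate: b→23 (≡305 mod 94), so (47,305,495)→(47,23,3)
g: flip: (47,23,3)→(3,-23,47)
g: translate: b→1 (≡-23 mod 6), so (3,-23,47)→(3,1,3)
g: reduced (well bottom): (3,1,3) with a≤c, −a<b≤a
reduced forms (3, 1, 3) vs (3, 1, 3) ⇒ equivalent

yes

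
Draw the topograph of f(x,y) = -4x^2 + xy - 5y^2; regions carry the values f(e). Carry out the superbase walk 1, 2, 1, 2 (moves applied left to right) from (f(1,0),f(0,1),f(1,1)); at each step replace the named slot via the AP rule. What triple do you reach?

start (-4,-5,-8) = (f(1,0),f(0,1),f(1,1))
replace slot 1: 2·((-5)+(-8)) − (-4) = -22 → (-22,-5,-8)
replace slot 2: 2·((-22)+(-8)) − (-5) = -55 → (-22,-55,-8)
replace slot 1: 2·((-55)+(-8)) − (-22) = -104 → (-104,-55,-8)
replace slot 2: 2·((-104)+(-8)) − (-55) = -169 → (-104,-169,-8)

-104,-169,-8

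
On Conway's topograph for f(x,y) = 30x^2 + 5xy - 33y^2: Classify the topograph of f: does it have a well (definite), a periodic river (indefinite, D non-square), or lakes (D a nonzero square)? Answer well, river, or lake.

D = b²−4ac = 5² − 4·30·(-33) = 3985
D > 0 non-square ⇒ indefinite ⇒ periodic river

river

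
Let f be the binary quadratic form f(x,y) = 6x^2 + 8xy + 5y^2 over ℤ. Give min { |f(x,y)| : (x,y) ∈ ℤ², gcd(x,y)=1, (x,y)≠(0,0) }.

translate: b→-4 (≡8 mod 12), so (6,8,5)→(6,-4,3)
flip: (6,-4,3)→(3,4,6)
translate: b→-2 (≡4 mod 6), so (3,4,6)→(3,-2,5)
reduced (well bottom): (3,-2,5) with a≤c, −a<b≤a
well minimum = a = 3

3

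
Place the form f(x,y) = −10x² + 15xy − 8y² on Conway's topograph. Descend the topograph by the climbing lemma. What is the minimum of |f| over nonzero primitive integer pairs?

translate: b→5 (≡-15 mod 20), so (10,-15,8)→(10,5,3)
flip: (10,5,3)→(3,-5,10)
translate: b→1 (≡-5 mod 6), so (3,-5,10)→(3,1,8)
reduced (well bottom): (3,1,8) with a≤c, −a<b≤a
well minimum |f| = |-3| = 3 (negative-definite)

3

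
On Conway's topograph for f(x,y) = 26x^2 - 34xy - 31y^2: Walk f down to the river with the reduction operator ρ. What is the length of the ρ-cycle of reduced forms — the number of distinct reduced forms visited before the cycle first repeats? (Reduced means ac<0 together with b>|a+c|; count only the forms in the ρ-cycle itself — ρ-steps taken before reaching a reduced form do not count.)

D = 4380, ⌊√D⌋ = 66
descent: ρ → (-31,34,26)  [lands on river]
river: ρ → (26,18,-39)
river: ρ → (-39,60,5)
river: ρ → (5,60,-39)
river: ρ → (-39,18,26)
river: ρ → (26,34,-31)
river: ρ → (-31,28,29)
river: ρ → (29,30,-30)
river: ρ → (-30,30,29)
river: ρ → (29,28,-31)
ρ-cycle length = 10 (tail of 1 descent step not counted)

10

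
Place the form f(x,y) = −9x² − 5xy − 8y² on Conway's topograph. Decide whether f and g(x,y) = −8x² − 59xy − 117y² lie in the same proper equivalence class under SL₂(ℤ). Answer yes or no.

D₁ = -263, D₂ = -263
f is negative-definite; reduce −f:
−f: flip: (9,5,8)→(8,-5,9)
−f: reduced (well bottom): (8,-5,9) with a≤c, −a<b≤a
flip sign back: reduced form of f is (-8,5,-9)
g is negative-definite; reduce −g:
−g: translate: b→-5 (≡59 mod 16), so (8,59,117)→(8,-5,9)
−g: reduced (well bottom): (8,-5,9) with a≤c, −a<b≤a
flip sign back: reduced form of g is (-8,5,-9)
reduced forms (-8, 5, -9) vs (-8, 5, -9) ⇒ equivalent

yes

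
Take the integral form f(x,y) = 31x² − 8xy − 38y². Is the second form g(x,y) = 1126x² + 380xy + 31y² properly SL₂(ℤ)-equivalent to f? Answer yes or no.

D₁ = 4776, D₂ = 4776
river cycle of f (length 22): (-38, 8, 31), (31, 54, -15), (-15, 66, 7), (7, 60, -42), (-42, 24, 25), (25, 26, -41), (-41, 56, 10), (10, 64, -17), (-17, 38, 49), (49, 60, -6), … (12 more)
river cycle of g (length 22): (31, 54, -15), (-15, 66, 7), (7, 60, -42), (-42, 24, 25), (25, 26, -41), (-41, 56, 10), (10, 64, -17), (-17, 38, 49), (49, 60, -6), (-6, 60, 49), … (12 more)
cycles coincide ⇒ equivalent

yes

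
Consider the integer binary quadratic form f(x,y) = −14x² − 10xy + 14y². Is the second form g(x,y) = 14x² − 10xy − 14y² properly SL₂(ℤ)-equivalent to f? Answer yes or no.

D₁ = 884, D₂ = 884
river cycle of f (length 4): (14, 10, -14), (-14, 18, 10), (10, 22, -10), (-10, 18, 14)
river cycle of g (length 4): (-14, 10, 14), (14, 18, -10), (-10, 22, 10), (10, 18, -14)
cycles differ ⇒ inequivalent

no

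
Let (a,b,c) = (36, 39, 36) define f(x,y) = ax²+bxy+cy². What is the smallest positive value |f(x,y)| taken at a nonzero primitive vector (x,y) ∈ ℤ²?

translate: b→-33 (≡39 mod 72), so (36,39,36)→(36,-33,33)
flip: (36,-33,33)→(33,33,36)
reduced (well bottom): (33,33,36) with a≤c, −a<b≤a
well minimum = a = 33

33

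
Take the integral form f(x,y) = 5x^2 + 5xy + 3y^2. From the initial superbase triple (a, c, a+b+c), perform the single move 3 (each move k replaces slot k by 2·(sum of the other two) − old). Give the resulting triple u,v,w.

start (5,3,13) = (f(1,0),f(0,1),f(1,1))
replace slot 3: 2·(5+3) − 13 = 3 → (5,3,3)

5,3,3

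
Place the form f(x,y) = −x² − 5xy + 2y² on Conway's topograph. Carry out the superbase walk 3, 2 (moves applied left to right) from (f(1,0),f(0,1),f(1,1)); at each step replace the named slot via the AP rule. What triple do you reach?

start (-1,2,-4) = (f(1,0),f(0,1),f(1,1))
replace slot 3: 2·((-1)+2) − (-4) = 6 → (-1,2,6)
replace slot 2: 2·((-1)+6) − 2 = 8 → (-1,8,6)

-1,8,6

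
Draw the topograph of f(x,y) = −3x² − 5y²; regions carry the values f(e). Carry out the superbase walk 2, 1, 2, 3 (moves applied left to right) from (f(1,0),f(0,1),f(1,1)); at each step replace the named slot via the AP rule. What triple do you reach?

start (-3,-5,-8) = (f(1,0),f(0,1),f(1,1))
replace slot 2: 2·((-3)+(-8)) − (-5) = -17 → (-3,-17,-8)
replace slot 1: 2·((-17)+(-8)) − (-3) = -47 → (-47,-17,-8)
replace slot 2: 2·((-47)+(-8)) − (-17) = -93 → (-47,-93,-8)
replace slot 3: 2·((-47)+(-93)) − (-8) = -272 → (-47,-93,-272)

-47,-93,-272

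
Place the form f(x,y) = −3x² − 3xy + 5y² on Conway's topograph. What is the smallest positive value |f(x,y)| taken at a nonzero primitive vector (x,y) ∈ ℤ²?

descent: ρ → (5,3,-3)  [lands on river]
river: ρ → (-3,3,5)
river: ρ → (5,7,-1)
river: ρ → (-1,7,5)
closes: descent 1, river 4
min |a| on river = 1

1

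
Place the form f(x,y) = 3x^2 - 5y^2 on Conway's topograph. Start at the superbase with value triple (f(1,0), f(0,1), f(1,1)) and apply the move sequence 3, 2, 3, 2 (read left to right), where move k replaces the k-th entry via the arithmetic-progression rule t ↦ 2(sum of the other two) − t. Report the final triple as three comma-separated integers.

start (3,-5,-2) = (f(1,0),f(0,1),f(1,1))
replace slot 3: 2·(3+(-5)) − (-2) = -2 → (3,-5,-2)
replace slot 2: 2·(3+(-2)) − (-5) = 7 → (3,7,-2)
replace slot 3: 2·(3+7) − (-2) = 22 → (3,7,22)
replace slot 2: 2·(3+22) − 7 = 43 → (3,43,22)

3,43,22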